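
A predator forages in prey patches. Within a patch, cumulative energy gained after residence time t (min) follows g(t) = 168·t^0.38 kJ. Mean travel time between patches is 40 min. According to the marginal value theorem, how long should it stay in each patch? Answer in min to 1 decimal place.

24.5 min

Optimal t* satisfies g'(t*) = g(t*)/(T + t*).
g'(t) = 0.38·168·t^-0.62. Setting 0.38·168·t^-0.62 = 168·t^0.38/(40+t) gives 0.38(40+t) = t, so 0.62·t = 0.38×40.
t* = 0.38×40/0.62 = 24.52 min.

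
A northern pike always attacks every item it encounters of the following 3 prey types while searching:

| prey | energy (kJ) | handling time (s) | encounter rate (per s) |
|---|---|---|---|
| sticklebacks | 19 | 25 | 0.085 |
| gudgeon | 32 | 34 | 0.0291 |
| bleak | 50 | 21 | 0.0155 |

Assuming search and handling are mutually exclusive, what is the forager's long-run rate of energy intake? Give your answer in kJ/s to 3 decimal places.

Energy encountered per unit search time: 0.085×19 + 0.0291×32 + 0.0155×50 = 3.321 kJ/s.
Handling time per unit search time: 0.085×25 + 0.0291×34 + 0.0155×21 = 3.44.
Rate = 3.321/(1 + 3.44) = 0.748 kJ/s.

0.748 kJ/s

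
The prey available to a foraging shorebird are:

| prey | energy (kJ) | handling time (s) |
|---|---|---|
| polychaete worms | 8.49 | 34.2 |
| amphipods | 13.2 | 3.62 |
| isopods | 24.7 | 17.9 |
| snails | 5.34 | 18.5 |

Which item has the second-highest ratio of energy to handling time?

isopods

Profitability E/h (kJ/s): polychaete worms = 8.49/34.2 = 0.248, amphipods = 13.2/3.62 = 3.65, isopods = 24.7/17.9 = 1.38, snails = 5.34/18.5 = 0.289.
Ranked: amphipods > isopods > snails > polychaete worms.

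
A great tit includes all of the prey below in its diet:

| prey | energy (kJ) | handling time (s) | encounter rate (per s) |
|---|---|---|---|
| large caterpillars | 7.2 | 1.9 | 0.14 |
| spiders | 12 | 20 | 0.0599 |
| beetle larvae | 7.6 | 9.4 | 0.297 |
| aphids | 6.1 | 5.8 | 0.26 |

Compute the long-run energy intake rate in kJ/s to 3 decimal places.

R = (0.14×7.2 + 0.0599×12 + 0.297×7.6 + 0.26×6.1) / (1 + 0.14×1.9 + 0.0599×20 + 0.297×9.4 + 0.26×5.8) = 5.57/6.764 = 0.8235 kJ/s.

0.824 kJ/s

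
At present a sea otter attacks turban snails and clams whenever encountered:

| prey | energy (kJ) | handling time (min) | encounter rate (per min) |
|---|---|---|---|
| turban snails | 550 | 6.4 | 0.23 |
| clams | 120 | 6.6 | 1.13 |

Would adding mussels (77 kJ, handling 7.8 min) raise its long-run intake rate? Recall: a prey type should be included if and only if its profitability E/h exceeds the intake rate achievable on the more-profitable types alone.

No

Current rate: (0.23×550 + 1.13×120)/(1 + 0.23×6.4 + 1.13×6.6) = 26.39 kJ/min.
Profitability of mussels: 77/7.8 = 9.872 kJ/min.
Since 9.872 < R, time spent handling mussels is better spent searching.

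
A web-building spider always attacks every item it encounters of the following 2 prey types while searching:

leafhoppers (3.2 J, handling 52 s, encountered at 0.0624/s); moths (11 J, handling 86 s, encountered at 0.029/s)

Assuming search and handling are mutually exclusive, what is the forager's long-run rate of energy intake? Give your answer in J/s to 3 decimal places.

Energy encountered per unit search time: 0.0624×3.2 + 0.029×11 = 0.5187 J/s.
Handling time per unit search time: 0.0624×52 + 0.029×86 = 5.739.
Rate = 0.5187/(1 + 5.739) = 0.07697 J/s.

0.077 J/s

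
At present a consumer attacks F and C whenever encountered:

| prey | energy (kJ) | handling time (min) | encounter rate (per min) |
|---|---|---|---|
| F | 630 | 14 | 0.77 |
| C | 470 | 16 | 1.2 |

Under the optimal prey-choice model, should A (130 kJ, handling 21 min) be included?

No

On F and C alone, R = ΣλE/(1+Σλh) = 1049/30.98 = 33.86 kJ/min.
A: E/h = 130/21 = 6.19 kJ/min.
Since 6.19 < R, time spent handling A is better spent searching.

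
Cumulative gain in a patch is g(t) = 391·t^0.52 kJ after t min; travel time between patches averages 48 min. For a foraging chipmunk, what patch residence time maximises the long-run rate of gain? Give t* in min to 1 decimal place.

Maximise g(t)/(T+t): set derivative to zero → g'(t)(T+t) = g(t).
g'(t) = 0.52·391·t^-0.48. Setting 0.52·391·t^-0.48 = 391·t^0.52/(48+t) gives 0.52(48+t) = t, so 0.48·t = 0.52×48.
t* = 0.52×48/0.48 = 52 min.

52.0 min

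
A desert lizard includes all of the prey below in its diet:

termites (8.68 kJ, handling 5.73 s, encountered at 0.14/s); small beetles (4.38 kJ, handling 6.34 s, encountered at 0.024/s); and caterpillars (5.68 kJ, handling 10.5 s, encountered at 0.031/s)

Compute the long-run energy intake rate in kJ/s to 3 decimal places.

0.656 kJ/s

Energy encountered per unit search time: 0.14×8.68 + 0.024×4.38 + 0.031×5.68 = 1.496 kJ/s.
Handling time per unit search time: 0.14×5.73 + 0.024×6.34 + 0.031×10.5 = 1.28.
Rate = 1.496/(1 + 1.28) = 0.6564 kJ/s.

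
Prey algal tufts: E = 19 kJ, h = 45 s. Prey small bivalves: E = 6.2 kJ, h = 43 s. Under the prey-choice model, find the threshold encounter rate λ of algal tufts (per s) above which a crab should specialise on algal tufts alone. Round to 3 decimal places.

Drop small bivalves once their profitability E₂/h₂ falls below the rate achievable on algal tufts alone: E₂/h₂ = λE₁/(1 + λh₁).
Solve for λ: λE₁h₂ = E₂(1 + λh₁) → λ(E₁h₂ − E₂h₁) = E₂ → λ = E₂/(E₁h₂ − E₂h₁).
λ = 6.2/(19×43 − 6.2×45) = 6.2/538 = 0.01152 per s.

0.012 per s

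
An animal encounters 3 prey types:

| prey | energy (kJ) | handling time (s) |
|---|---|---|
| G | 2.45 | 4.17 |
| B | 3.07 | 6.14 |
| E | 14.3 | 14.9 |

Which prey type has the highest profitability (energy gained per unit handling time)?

E

In descending order of E/h:
E: 14.3/14.9 = 0.96 kJ/s
G: 2.45/4.17 = 0.588 kJ/s
B: 3.07/6.14 = 0.5 kJ/s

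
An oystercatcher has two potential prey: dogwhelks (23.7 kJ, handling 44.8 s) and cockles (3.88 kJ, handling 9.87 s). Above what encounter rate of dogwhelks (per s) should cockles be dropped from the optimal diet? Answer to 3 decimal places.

At the threshold, the rate on dogwhelks alone equals the profitability of cockles: λ·23.7/(1 + λ·44.8) = 3.88/9.87 = 0.3931.
Rearranging, λ(23.7 − 0.3931×44.8) = 0.3931, so λ = 0.3931/6.089 = 0.06456 per s.

0.065 per s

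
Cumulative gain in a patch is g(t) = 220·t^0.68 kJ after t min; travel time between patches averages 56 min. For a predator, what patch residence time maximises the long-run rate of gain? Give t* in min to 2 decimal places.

Optimal t* satisfies g'(t*) = g(t*)/(T + t*).
g'(t) = 0.68·220·t^-0.32. Setting 0.68·220·t^-0.32 = 220·t^0.68/(56+t) gives 0.68(56+t) = t, so 0.32·t = 0.68×56.
t* = 0.68×56/0.32 = 119 min.

119.00 min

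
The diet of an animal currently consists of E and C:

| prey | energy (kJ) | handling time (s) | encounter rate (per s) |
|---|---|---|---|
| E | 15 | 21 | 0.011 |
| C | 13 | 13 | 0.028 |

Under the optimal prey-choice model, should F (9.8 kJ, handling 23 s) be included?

Intake rate on the current diet: R = (0.011×15 + 0.028×13) / (1 + 0.011×21 + 0.028×13) = 0.529/1.595 = 0.3317 kJ/s.
Profitability of F: 9.8/23 = 0.4261 kJ/s.
0.4261 > 0.3317, so adding F raises the average — include it.

Yes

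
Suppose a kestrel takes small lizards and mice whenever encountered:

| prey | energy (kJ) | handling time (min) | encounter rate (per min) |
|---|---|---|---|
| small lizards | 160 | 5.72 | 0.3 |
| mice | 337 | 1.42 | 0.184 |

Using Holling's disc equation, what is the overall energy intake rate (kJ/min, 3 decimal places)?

36.949 kJ/min

Energy encountered per unit search time: 0.3×160 + 0.184×337 = 110 kJ/min.
Handling time per unit search time: 0.3×5.72 + 0.184×1.42 = 1.977.
Rate = 110/(1 + 1.977) = 36.95 kJ/min.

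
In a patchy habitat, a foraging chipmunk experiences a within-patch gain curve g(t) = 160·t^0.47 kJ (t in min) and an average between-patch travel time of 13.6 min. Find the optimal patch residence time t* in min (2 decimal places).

12.06 min

Maximise g(t)/(T+t): set derivative to zero → g'(t)(T+t) = g(t).
g'(t) = 0.47·160·t^-0.53. Setting 0.47·160·t^-0.53 = 160·t^0.47/(13.6+t) gives 0.47(13.6+t) = t, so 0.53·t = 0.47×13.6.
t* = 0.47×13.6/0.53 = 12.06 min.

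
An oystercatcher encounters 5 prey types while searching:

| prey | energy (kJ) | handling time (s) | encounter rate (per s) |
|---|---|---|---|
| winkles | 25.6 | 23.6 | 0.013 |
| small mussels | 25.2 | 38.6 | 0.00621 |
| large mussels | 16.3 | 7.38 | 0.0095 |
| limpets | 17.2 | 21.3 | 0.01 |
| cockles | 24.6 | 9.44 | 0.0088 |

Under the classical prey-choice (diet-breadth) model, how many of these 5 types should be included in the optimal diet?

Profitabilities (E/h, kJ/s): cockles 2.61, large mussels 2.21, winkles 1.08, limpets 0.808, small mussels 0.653. Add prey in this order while the next type's profitability exceeds the intake rate on those already taken.
Rate on top 1: 0.1999. large mussels: 2.21 > 0.1999 → include.
Rate on top 2: 0.322. winkles: 1.08 > 0.322 → include.
Rate on top 3: 0.4823. limpets: 0.808 > 0.4823 → include.
Rate on top 4: 0.5237. small mussels: 0.653 > 0.5237 → include.
Optimal diet: cockles, large mussels, winkles, limpets, small mussels — 5 of 5 types.

5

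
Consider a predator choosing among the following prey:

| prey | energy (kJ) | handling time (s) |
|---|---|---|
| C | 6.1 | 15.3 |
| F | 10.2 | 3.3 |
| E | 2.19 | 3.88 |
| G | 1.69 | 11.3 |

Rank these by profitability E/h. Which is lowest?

G

Profitability E/h (kJ/s): C = 6.1/15.3 = 0.399, F = 10.2/3.3 = 3.09, E = 2.19/3.88 = 0.564, G = 1.69/11.3 = 0.15.
Ranked: F > E > C > G.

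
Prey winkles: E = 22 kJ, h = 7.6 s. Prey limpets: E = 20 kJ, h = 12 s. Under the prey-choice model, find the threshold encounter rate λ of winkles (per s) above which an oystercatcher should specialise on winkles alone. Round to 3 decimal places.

At the threshold, the rate on winkles alone equals the profitability of limpets: λ·22/(1 + λ·7.6) = 20/12 = 1.667.
Rearranging, λ(22 − 1.667×7.6) = 1.667, so λ = 1.667/9.333 = 0.1786 per s.

0.179 per s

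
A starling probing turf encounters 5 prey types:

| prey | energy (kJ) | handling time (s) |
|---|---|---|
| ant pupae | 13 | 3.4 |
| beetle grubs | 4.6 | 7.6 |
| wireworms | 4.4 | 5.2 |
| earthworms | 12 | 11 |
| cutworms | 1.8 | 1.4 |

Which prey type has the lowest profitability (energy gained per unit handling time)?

beetle grubs

In descending order of E/h:
ant pupae: 13/3.4 = 3.82 kJ/s
cutworms: 1.8/1.4 = 1.29 kJ/s
earthworms: 12/11 = 1.09 kJ/s
wireworms: 4.4/5.2 = 0.846 kJ/s
beetle grubs: 4.6/7.6 = 0.605 kJ/s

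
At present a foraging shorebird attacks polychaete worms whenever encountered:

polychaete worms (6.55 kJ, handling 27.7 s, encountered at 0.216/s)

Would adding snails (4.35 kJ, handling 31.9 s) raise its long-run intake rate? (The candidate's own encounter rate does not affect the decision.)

No

Current rate: (0.216×6.55)/(1 + 0.216×27.7) = 0.2026 kJ/s.
snails: E/h = 4.35/31.9 = 0.1364 kJ/s.
0.1364 < 0.2026, so adding snails would lower the average — exclude it.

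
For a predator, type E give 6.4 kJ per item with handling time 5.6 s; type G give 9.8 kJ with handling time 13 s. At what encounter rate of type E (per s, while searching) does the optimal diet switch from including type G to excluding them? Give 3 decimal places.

0.346 per s

The zero-one rule: include type G iff E₂/h₂ > λE₁/(1+λh₁). Equality gives the switch point.
λE₁h₂ = E₂ + λE₂h₁ ⇒ λ = E₂/(E₁h₂ − E₂h₁) = 9.8/(83.2 − 54.88) = 0.346 per s.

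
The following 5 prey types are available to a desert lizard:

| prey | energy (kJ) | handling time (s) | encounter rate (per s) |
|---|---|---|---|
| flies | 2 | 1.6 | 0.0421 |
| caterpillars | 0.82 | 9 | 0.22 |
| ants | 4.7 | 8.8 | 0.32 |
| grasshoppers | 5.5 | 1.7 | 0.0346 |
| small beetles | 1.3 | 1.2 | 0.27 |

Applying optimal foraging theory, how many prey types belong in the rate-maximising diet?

E/h in descending order: grasshoppers 3.24, flies 1.25, small beetles 1.08, ants 0.534, caterpillars 0.0911 kJ/s. The optimal diet is the largest prefix of this list for which every included type satisfies E_i/h_i > R on the types above it.
Rate on top 1: 0.1797. flies: 1.25 > 0.1797 → include.
Rate on top 2: 0.2437. small beetles: 1.08 > 0.2437 → include.
Rate on top 3: 0.4313. ants: 0.534 > 0.4313 → include.
Rate on top 4: 0.4992. caterpillars: 0.0911 < 0.4992 → exclude; stop.
Optimal diet: grasshoppers, flies, small beetles, ants — 4 of 5 types.

4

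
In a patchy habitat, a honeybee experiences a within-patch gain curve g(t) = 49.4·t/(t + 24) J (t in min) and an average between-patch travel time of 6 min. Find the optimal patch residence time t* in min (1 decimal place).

12.0 min

By the marginal value theorem, leave when the instantaneous gain rate g'(t) equals the habitat-wide average g(t)/(T + t).
g'(t) = 49.4·24/(t + 24)². Setting 49.4·24/(t+24)² = 49.4t/[(t+24)(6+t)] gives 24(6+t) = t(t+24), so t² = 24×6 = 144.
t* = √144 = 12 min.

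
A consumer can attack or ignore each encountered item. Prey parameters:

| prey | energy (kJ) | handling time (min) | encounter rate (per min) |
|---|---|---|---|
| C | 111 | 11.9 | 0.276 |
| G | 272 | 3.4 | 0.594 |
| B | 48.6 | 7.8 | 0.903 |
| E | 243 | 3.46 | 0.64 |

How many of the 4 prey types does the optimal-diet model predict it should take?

E/h in descending order: G 80, E 70.2, C 9.33, B 6.23 kJ/min. The optimal diet is the largest prefix of this list for which every included type satisfies E_i/h_i > R on the types above it.
Rate on top 1: 53.51. E: 70.2 > 53.51 → include.
Rate on top 2: 60.58. C: 9.33 < 60.58 → exclude; stop.
Optimal diet: G, E — 2 of 4 types.

2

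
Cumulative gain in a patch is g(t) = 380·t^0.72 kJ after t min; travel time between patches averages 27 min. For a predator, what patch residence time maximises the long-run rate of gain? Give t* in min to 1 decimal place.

69.4 min

Maximise g(t)/(T+t): set derivative to zero → g'(t)(T+t) = g(t).
g'(t) = 0.72·380·t^-0.28. Setting 0.72·380·t^-0.28 = 380·t^0.72/(27+t) gives 0.72(27+t) = t, so 0.28·t = 0.72×27.
t* = 0.72×27/0.28 = 69.43 min.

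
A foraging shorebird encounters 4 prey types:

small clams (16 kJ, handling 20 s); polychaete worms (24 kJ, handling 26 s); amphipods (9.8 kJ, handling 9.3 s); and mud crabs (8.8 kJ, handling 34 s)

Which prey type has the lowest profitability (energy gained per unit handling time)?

In descending order of E/h:
amphipods: 9.8/9.3 = 1.05 kJ/s
polychaete worms: 24/26 = 0.923 kJ/s
small clams: 16/20 = 0.8 kJ/s
mud crabs: 8.8/34 = 0.259 kJ/s

mud crabs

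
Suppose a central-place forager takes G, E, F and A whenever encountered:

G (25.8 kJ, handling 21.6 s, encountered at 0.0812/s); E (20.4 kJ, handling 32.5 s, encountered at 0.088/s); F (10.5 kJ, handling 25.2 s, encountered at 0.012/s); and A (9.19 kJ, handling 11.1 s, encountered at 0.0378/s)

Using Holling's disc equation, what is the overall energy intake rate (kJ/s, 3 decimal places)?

0.689 kJ/s

R = (0.0812×25.8 + 0.088×20.4 + 0.012×10.5 + 0.0378×9.19) / (1 + 0.0812×21.6 + 0.088×32.5 + 0.012×25.2 + 0.0378×11.1) = 4.364/6.336 = 0.6887 kJ/s.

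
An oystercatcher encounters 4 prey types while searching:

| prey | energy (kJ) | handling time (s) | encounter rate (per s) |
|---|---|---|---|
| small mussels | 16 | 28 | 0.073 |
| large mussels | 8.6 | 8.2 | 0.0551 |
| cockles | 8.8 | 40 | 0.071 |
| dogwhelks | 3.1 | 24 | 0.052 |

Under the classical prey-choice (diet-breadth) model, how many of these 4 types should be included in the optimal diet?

2

Rank by E/h (kJ/s): large mussels 1.05, small mussels 0.571, cockles 0.22, dogwhelks 0.129. Include each in turn until the next type's E/h falls below the running intake rate.
Rate on top 1: 0.3264. small mussels: 0.571 > 0.3264 → include.
Rate on top 2: 0.4697. cockles: 0.22 < 0.4697 → exclude; stop.
Optimal diet: large mussels, small mussels — 2 of 4 types.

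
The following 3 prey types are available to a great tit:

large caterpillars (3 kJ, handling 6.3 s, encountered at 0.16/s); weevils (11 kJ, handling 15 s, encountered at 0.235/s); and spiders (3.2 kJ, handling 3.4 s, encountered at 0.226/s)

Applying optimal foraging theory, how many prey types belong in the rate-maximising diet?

2

E/h in descending order: spiders 0.941, weevils 0.733, large caterpillars 0.476 kJ/s. The optimal diet is the largest prefix of this list for which every included type satisfies E_i/h_i > R on the types above it.
Rate on top 1: 0.409. weevils: 0.733 > 0.409 → include.
Rate on top 2: 0.625. large caterpillars: 0.476 < 0.625 → exclude; stop.
Optimal diet: spiders, weevils — 2 of 3 types.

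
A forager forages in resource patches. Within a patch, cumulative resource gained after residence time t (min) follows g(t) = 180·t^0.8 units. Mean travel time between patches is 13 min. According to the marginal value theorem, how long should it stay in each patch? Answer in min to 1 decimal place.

52.0 min

Maximise g(t)/(T+t): set derivative to zero → g'(t)(T+t) = g(t).
g'(t) = 0.8·180·t^-0.2. Setting 0.8·180·t^-0.2 = 180·t^0.8/(13+t) gives 0.8(13+t) = t, so 0.20·t = 0.8×13.
t* = 0.8×13/0.20 = 52 min.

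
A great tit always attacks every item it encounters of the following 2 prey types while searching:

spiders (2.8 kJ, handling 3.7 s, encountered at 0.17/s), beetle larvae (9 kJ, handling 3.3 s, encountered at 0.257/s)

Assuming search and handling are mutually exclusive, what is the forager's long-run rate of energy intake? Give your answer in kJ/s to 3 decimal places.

Energy encountered per unit search time: 0.17×2.8 + 0.257×9 = 2.789 kJ/s.
Handling time per unit search time: 0.17×3.7 + 0.257×3.3 = 1.477.
Rate = 2.789/(1 + 1.477) = 1.126 kJ/s.

1.126 kJ/s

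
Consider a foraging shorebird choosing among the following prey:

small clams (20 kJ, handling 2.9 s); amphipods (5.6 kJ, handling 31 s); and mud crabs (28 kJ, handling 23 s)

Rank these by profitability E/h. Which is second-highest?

mud crabs

Profitability E/h (kJ/s): small clams = 20/2.9 = 6.9, amphipods = 5.6/31 = 0.181, mud crabs = 28/23 = 1.22.
Ranked: small clams > mud crabs > amphipods.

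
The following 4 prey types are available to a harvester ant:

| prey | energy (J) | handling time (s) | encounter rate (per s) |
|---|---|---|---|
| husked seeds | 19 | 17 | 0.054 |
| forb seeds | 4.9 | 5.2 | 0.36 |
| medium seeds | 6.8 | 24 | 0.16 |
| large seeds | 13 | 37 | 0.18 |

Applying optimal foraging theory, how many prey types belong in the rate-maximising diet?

2

Rank by E/h (J/s): husked seeds 1.12, forb seeds 0.942, large seeds 0.351, medium seeds 0.283. Include each in turn until the next type's E/h falls below the running intake rate.
Rate on top 1: 0.5349. forb seeds: 0.942 > 0.5349 → include.
Rate on top 2: 0.7361. large seeds: 0.351 < 0.7361 → exclude; stop.
Optimal diet: husked seeds, forb seeds — 2 of 4 types.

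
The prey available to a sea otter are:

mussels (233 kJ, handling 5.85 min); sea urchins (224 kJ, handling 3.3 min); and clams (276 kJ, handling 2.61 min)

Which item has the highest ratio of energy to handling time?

In descending order of E/h:
clams: 276/2.61 = 106 kJ/min
sea urchins: 224/3.3 = 67.9 kJ/min
mussels: 233/5.85 = 39.8 kJ/min

clams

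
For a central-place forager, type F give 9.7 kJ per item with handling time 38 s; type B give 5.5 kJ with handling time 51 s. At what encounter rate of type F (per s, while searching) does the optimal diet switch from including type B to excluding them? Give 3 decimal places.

0.019 per s

The zero-one rule: include type B iff E₂/h₂ > λE₁/(1+λh₁). Equality gives the switch point.
λE₁h₂ = E₂ + λE₂h₁ ⇒ λ = E₂/(E₁h₂ − E₂h₁) = 5.5/(494.7 − 209) = 0.01925 per s.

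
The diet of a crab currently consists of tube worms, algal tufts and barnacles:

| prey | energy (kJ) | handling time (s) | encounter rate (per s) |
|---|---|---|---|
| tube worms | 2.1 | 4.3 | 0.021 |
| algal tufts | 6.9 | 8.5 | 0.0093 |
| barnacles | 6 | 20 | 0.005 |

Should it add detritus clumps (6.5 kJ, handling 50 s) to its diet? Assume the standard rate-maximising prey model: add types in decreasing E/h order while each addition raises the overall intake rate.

Yes

On tube worms, algal tufts and barnacles alone, R = ΣλE/(1+Σλh) = 0.1383/1.269 = 0.1089 kJ/s.
detritus clumps: E/h = 6.5/50 = 0.13 kJ/s.
0.13 > 0.1089, so adding detritus clumps raises the average — include it.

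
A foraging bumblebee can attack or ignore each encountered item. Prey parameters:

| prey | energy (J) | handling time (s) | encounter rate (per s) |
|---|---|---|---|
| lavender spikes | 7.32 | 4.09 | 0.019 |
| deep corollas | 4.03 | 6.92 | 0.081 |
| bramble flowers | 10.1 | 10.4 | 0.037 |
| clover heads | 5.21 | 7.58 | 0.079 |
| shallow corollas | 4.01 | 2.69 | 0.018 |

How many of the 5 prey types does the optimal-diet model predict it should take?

Profitabilities (E/h, J/s): lavender spikes 1.79, shallow corollas 1.49, bramble flowers 0.971, clover heads 0.687, deep corollas 0.582. Add prey in this order while the next type's profitability exceeds the intake rate on those already taken.
Rate on top 1: 0.1291. shallow corollas: 1.49 > 0.1291 → include.
Rate on top 2: 0.1876. bramble flowers: 0.971 > 0.1876 → include.
Rate on top 3: 0.3872. clover heads: 0.687 > 0.3872 → include.
Rate on top 4: 0.4724. deep corollas: 0.582 > 0.4724 → include.
Optimal diet: lavender spikes, shallow corollas, bramble flowers, clover heads, deep corollas — 5 of 5 types.

5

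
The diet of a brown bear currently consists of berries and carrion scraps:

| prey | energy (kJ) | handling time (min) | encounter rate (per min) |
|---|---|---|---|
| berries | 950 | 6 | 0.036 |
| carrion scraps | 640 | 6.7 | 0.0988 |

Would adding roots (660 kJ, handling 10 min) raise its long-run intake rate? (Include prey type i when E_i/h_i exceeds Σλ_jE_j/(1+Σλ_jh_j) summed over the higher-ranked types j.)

Yes

Intake rate on the current diet: R = (0.036×950 + 0.0988×640) / (1 + 0.036×6 + 0.0988×6.7) = 97.43/1.878 = 51.88 kJ/min.
roots: E/h = 660/10 = 66 kJ/min.
66 > 51.88, so adding roots raises the average — include it.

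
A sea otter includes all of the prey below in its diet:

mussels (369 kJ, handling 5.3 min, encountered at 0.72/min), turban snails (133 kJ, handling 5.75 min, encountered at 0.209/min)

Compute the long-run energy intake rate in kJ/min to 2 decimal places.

R = Σλ_iE_i / (1 + Σλ_ih_i)
Numerator: 0.72×369 + 0.209×133 = 293.5
Denominator: 1 + 0.72×5.3 + 0.209×5.75 = 6.018
R = 293.5/6.018 = 48.77 kJ/min

48.77 kJ/min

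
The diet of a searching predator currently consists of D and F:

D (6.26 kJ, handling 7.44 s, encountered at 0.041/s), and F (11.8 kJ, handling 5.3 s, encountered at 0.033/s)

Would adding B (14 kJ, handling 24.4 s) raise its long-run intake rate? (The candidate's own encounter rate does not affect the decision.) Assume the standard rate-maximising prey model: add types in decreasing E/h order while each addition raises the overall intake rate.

On D and F alone, R = ΣλE/(1+Σλh) = 0.6461/1.48 = 0.4365 kJ/s.
B: E/h = 14/24.4 = 0.5738 kJ/s.
Since 0.5738 > R, including B increases the long-run rate.

Yes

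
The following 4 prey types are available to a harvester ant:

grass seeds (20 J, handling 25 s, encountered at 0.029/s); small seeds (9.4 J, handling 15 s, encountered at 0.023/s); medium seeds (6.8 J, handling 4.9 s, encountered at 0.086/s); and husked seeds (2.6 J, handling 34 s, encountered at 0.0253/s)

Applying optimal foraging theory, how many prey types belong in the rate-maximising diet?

Rank by E/h (J/s): medium seeds 1.39, grass seeds 0.8, small seeds 0.627, husked seeds 0.0765. Include each in turn until the next type's E/h falls below the running intake rate.
Rate on top 1: 0.4114. grass seeds: 0.8 > 0.4114 → include.
Rate on top 2: 0.5427. small seeds: 0.627 > 0.5427 → include.
Rate on top 3: 0.5543. husked seeds: 0.0765 < 0.5543 → exclude; stop.
Optimal diet: medium seeds, grass seeds, small seeds — 3 of 4 types.

3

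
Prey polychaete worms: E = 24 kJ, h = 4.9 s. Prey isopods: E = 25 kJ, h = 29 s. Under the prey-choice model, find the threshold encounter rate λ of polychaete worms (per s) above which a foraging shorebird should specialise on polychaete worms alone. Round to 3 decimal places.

Drop isopods once their profitability E₂/h₂ falls below the rate achievable on polychaete worms alone: E₂/h₂ = λE₁/(1 + λh₁).
Solve for λ: λE₁h₂ = E₂(1 + λh₁) → λ(E₁h₂ − E₂h₁) = E₂ → λ = E₂/(E₁h₂ − E₂h₁).
λ = 25/(24×29 − 25×4.9) = 25/573.5 = 0.04359 per s.

0.044 per s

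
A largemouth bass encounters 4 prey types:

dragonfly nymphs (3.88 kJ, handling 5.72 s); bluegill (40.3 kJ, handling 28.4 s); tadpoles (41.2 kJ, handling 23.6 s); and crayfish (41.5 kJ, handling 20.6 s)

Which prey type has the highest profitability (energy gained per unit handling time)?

In descending order of E/h:
crayfish: 41.5/20.6 = 2.01 kJ/s
tadpoles: 41.2/23.6 = 1.75 kJ/s
bluegill: 40.3/28.4 = 1.42 kJ/s
dragonfly nymphs: 3.88/5.72 = 0.678 kJ/s

crayfish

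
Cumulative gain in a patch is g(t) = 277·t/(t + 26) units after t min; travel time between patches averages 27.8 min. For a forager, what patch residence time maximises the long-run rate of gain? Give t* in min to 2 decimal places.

Maximise g(t)/(T+t): set derivative to zero → g'(t)(T+t) = g(t).
g'(t) = 277·26/(t + 26)². Setting 277·26/(t+26)² = 277t/[(t+26)(27.8+t)] gives 26(27.8+t) = t(t+26), so t² = 26×27.8 = 722.8.
t* = √722.8 = 26.88 min.

26.88 min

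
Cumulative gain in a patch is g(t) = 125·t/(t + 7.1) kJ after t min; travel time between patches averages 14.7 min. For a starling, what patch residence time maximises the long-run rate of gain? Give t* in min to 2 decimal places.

By the marginal value theorem, leave when the instantaneous gain rate g'(t) equals the habitat-wide average g(t)/(T + t).
g'(t) = 125·7.1/(t + 7.1)². Setting 125·7.1/(t+7.1)² = 125t/[(t+7.1)(14.7+t)] gives 7.1(14.7+t) = t(t+7.1), so t² = 7.1×14.7 = 104.4.
t* = √104.4 = 10.22 min.

10.22 min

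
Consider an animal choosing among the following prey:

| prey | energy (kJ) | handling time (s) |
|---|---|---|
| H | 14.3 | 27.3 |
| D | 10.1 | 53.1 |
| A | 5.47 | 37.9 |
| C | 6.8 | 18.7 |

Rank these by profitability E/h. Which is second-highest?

C

In descending order of E/h:
H: 14.3/27.3 = 0.524 kJ/s
C: 6.8/18.7 = 0.364 kJ/s
D: 10.1/53.1 = 0.19 kJ/s
A: 5.47/37.9 = 0.144 kJ/s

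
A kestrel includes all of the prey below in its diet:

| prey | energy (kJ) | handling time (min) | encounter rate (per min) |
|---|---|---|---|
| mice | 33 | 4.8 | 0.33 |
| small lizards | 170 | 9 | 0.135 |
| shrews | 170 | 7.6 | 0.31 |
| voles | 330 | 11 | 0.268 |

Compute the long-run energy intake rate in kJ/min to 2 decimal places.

R = Σλ_iE_i / (1 + Σλ_ih_i)
Numerator: 0.33×33 + 0.135×170 + 0.31×170 + 0.268×330 = 175
Denominator: 1 + 0.33×4.8 + 0.135×9 + 0.31×7.6 + 0.268×11 = 9.103
R = 175/9.103 = 19.22 kJ/min

19.22 kJ/min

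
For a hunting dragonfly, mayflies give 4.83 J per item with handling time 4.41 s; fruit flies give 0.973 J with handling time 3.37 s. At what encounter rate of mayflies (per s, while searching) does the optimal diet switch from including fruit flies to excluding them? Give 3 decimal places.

The zero-one rule: include fruit flies iff E₂/h₂ > λE₁/(1+λh₁). Equality gives the switch point.
λE₁h₂ = E₂ + λE₂h₁ ⇒ λ = E₂/(E₁h₂ − E₂h₁) = 0.973/(16.28 − 4.291) = 0.08118 per s.

0.081 per s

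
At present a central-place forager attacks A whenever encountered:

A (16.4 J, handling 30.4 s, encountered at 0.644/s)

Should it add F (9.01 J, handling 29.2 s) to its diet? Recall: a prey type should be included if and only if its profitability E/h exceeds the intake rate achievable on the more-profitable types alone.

No

Intake rate on the current diet: R = (0.644×16.4) / (1 + 0.644×30.4) = 10.56/20.58 = 0.5133 J/s.
F: E/h = 9.01/29.2 = 0.3086 J/s.
Since 0.3086 < R, time spent handling F is better spent searching.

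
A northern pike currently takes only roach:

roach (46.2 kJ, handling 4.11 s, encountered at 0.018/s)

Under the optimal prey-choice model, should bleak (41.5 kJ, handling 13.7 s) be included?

Current rate: (0.018×46.2)/(1 + 0.018×4.11) = 0.7743 kJ/s.
bleak: E/h = 41.5/13.7 = 3.029 kJ/s.
Since 3.029 > R, including bleak increases the long-run rate.

Yes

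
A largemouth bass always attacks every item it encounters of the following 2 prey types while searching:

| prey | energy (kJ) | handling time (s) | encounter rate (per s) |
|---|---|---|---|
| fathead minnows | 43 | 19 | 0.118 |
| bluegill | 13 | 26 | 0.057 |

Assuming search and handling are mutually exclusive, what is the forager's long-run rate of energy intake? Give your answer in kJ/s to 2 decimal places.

Energy encountered per unit search time: 0.118×43 + 0.057×13 = 5.815 kJ/s.
Handling time per unit search time: 0.118×19 + 0.057×26 = 3.724.
Rate = 5.815/(1 + 3.724) = 1.231 kJ/s.

1.23 kJ/s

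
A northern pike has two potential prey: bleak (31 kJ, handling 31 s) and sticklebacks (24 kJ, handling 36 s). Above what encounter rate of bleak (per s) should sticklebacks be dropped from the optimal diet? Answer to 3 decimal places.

0.065 per s

At the threshold, the rate on bleak alone equals the profitability of sticklebacks: λ·31/(1 + λ·31) = 24/36 = 0.6667.
Rearranging, λ(31 − 0.6667×31) = 0.6667, so λ = 0.6667/10.33 = 0.06452 per s.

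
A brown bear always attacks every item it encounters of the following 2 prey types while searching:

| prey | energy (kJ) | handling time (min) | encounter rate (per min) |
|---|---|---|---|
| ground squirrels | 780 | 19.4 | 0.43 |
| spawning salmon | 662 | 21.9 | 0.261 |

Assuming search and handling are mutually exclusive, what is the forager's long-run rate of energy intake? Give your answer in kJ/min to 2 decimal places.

R = Σλ_iE_i / (1 + Σλ_ih_i)
Numerator: 0.43×780 + 0.261×662 = 508.2
Denominator: 1 + 0.43×19.4 + 0.261×21.9 = 15.06
R = 508.2/15.06 = 33.75 kJ/min

33.75 kJ/min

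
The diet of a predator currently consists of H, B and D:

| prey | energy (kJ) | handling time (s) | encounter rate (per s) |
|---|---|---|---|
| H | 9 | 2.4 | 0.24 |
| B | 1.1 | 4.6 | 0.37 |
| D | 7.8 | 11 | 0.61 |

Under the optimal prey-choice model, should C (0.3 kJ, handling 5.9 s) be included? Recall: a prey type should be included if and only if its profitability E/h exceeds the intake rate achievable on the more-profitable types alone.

No

Intake rate on the current diet: R = (0.24×9 + 0.37×1.1 + 0.61×7.8) / (1 + 0.24×2.4 + 0.37×4.6 + 0.61×11) = 7.325/9.988 = 0.7334 kJ/s.
Profitability of C: 0.3/5.9 = 0.05085 kJ/s.
0.05085 < 0.7334, so adding C would lower the average — exclude it.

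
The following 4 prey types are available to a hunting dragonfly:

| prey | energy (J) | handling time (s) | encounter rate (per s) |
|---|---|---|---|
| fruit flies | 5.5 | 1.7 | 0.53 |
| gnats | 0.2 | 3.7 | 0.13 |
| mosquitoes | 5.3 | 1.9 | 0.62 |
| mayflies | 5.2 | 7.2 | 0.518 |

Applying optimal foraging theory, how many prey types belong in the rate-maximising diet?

Rank by E/h (J/s): fruit flies 3.24, mosquitoes 2.79, mayflies 0.722, gnats 0.0541. Include each in turn until the next type's E/h falls below the running intake rate.
Rate on top 1: 1.533. mosquitoes: 2.79 > 1.533 → include.
Rate on top 2: 2.014. mayflies: 0.722 < 2.014 → exclude; stop.
Optimal diet: fruit flies, mosquitoes — 2 of 4 types.

2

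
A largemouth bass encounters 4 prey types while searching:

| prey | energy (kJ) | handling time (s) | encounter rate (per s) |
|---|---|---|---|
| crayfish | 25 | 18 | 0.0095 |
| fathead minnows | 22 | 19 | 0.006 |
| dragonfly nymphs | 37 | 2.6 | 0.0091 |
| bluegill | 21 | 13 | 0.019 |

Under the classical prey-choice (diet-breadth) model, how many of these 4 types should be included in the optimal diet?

4

Rank by E/h (kJ/s): dragonfly nymphs 14.2, bluegill 1.62, crayfish 1.39, fathead minnows 1.16. Include each in turn until the next type's E/h falls below the running intake rate.
Rate on top 1: 0.3289. bluegill: 1.62 > 0.3289 → include.
Rate on top 2: 0.579. crayfish: 1.39 > 0.579 → include.
Rate on top 3: 0.6751. fathead minnows: 1.16 > 0.6751 → include.
Optimal diet: dragonfly nymphs, bluegill, crayfish, fathead minnows — 4 of 4 types.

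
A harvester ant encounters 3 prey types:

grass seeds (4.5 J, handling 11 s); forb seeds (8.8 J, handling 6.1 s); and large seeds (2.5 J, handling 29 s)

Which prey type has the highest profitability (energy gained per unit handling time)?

forb seeds

Profitability E/h (J/s): grass seeds = 4.5/11 = 0.409, forb seeds = 8.8/6.1 = 1.44, large seeds = 2.5/29 = 0.0862.
Ranked: forb seeds > grass seeds > large seeds.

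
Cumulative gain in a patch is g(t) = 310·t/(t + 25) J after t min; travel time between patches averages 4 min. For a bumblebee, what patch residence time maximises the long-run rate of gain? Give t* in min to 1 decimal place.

Optimal t* satisfies g'(t*) = g(t*)/(T + t*).
g'(t) = 310·25/(t + 25)². Setting 310·25/(t+25)² = 310t/[(t+25)(4+t)] gives 25(4+t) = t(t+25), so t² = 25×4 = 100.
t* = √100 = 10 min.

10.0 min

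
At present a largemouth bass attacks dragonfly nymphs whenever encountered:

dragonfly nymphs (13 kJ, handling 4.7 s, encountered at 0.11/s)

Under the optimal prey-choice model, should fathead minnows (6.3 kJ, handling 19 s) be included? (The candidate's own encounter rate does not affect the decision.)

No

Current rate: (0.11×13)/(1 + 0.11×4.7) = 0.9426 kJ/s.
Profitability of fathead minnows: 6.3/19 = 0.3316 kJ/s.
0.3316 < 0.9426, so adding fathead minnows would lower the average — exclude it.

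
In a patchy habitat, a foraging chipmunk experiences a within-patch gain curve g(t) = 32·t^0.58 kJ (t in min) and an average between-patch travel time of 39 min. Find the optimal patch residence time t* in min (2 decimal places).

53.86 min

Maximise g(t)/(T+t): set derivative to zero → g'(t)(T+t) = g(t).
g'(t) = 0.58·32·t^-0.42. Setting 0.58·32·t^-0.42 = 32·t^0.58/(39+t) gives 0.58(39+t) = t, so 0.42·t = 0.58×39.
t* = 0.58×39/0.42 = 53.86 min.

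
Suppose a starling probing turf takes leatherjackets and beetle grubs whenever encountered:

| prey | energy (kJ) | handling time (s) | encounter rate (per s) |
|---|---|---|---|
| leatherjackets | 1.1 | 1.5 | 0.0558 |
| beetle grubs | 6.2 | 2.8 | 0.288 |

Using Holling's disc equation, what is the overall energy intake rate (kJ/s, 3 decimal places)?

0.977 kJ/s

R = Σλ_iE_i / (1 + Σλ_ih_i)
Numerator: 0.0558×1.1 + 0.288×6.2 = 1.847
Denominator: 1 + 0.0558×1.5 + 0.288×2.8 = 1.89
R = 1.847/1.89 = 0.9772 kJ/s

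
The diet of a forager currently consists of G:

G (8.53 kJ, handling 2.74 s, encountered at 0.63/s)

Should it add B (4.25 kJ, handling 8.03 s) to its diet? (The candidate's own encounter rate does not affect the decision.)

No

Current rate: (0.63×8.53)/(1 + 0.63×2.74) = 1.971 kJ/s.
B: E/h = 4.25/8.03 = 0.5293 kJ/s.
Since 0.5293 < R, time spent handling B is better spent searching.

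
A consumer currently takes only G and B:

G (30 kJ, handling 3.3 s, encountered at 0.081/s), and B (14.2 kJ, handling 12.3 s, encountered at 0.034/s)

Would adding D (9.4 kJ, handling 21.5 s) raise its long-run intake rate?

No

Current rate: (0.081×30 + 0.034×14.2)/(1 + 0.081×3.3 + 0.034×12.3) = 1.728 kJ/s.
D: E/h = 9.4/21.5 = 0.4372 kJ/s.
0.4372 < 1.728, so adding D would lower the average — exclude it.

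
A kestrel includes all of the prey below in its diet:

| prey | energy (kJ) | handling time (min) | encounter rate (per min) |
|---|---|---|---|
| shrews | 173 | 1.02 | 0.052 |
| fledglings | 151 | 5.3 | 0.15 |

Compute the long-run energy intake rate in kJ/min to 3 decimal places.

17.124 kJ/min

Energy encountered per unit search time: 0.052×173 + 0.15×151 = 31.65 kJ/min.
Handling time per unit search time: 0.052×1.02 + 0.15×5.3 = 0.848.
Rate = 31.65/(1 + 0.848) = 17.12 kJ/min.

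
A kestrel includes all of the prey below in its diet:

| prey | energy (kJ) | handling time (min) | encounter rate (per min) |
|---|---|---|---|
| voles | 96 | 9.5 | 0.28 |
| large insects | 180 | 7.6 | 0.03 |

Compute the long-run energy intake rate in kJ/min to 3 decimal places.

R = (0.28×96 + 0.03×180) / (1 + 0.28×9.5 + 0.03×7.6) = 32.28/3.888 = 8.302 kJ/min.

8.302 kJ/min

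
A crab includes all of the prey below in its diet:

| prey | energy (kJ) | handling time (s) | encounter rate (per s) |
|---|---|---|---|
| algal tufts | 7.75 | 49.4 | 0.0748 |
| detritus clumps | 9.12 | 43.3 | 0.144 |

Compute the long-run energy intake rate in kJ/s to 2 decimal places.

0.17 kJ/s

Energy encountered per unit search time: 0.0748×7.75 + 0.144×9.12 = 1.893 kJ/s.
Handling time per unit search time: 0.0748×49.4 + 0.144×43.3 = 9.93.
Rate = 1.893/(1 + 9.93) = 0.1732 kJ/s.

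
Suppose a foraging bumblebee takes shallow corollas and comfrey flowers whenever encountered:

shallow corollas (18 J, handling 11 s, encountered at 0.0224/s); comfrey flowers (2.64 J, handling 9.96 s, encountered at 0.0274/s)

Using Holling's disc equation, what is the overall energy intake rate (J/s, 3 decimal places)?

R = (0.0224×18 + 0.0274×2.64) / (1 + 0.0224×11 + 0.0274×9.96) = 0.4755/1.519 = 0.313 J/s.

0.313 J/s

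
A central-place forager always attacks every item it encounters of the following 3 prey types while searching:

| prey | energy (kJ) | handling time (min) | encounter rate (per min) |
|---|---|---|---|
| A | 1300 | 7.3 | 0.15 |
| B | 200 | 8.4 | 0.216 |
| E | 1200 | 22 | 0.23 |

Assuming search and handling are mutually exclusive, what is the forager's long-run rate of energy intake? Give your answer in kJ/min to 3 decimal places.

R = (0.15×1300 + 0.216×200 + 0.23×1200) / (1 + 0.15×7.3 + 0.216×8.4 + 0.23×22) = 514.2/8.969 = 57.33 kJ/min.

57.328 kJ/min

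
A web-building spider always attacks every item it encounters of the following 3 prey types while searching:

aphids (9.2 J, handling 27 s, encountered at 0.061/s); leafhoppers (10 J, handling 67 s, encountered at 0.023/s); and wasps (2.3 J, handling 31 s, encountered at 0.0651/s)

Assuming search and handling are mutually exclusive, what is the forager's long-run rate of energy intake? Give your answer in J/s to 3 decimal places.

R = Σλ_iE_i / (1 + Σλ_ih_i)
Numerator: 0.061×9.2 + 0.023×10 + 0.0651×2.3 = 0.9409
Denominator: 1 + 0.061×27 + 0.023×67 + 0.0651×31 = 6.206
R = 0.9409/6.206 = 0.1516 J/s

0.152 J/s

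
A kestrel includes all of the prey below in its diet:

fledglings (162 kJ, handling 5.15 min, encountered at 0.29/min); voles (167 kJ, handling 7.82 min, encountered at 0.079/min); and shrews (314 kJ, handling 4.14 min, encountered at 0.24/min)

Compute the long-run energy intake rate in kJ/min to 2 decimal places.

33.02 kJ/min

R = Σλ_iE_i / (1 + Σλ_ih_i)
Numerator: 0.29×162 + 0.079×167 + 0.24×314 = 135.5
Denominator: 1 + 0.29×5.15 + 0.079×7.82 + 0.24×4.14 = 4.105
R = 135.5/4.105 = 33.02 kJ/min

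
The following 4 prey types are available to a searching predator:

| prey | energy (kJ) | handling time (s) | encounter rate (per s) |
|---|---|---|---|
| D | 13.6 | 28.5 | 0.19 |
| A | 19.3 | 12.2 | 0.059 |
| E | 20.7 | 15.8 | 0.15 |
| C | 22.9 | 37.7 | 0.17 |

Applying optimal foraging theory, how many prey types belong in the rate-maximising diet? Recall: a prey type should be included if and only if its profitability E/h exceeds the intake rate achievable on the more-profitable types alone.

Profitabilities (E/h, kJ/s): A 1.58, E 1.31, C 0.607, D 0.477. Add prey in this order while the next type's profitability exceeds the intake rate on those already taken.
Rate on top 1: 0.6621. E: 1.31 > 0.6621 → include.
Rate on top 2: 1.038. C: 0.607 < 1.038 → exclude; stop.
Optimal diet: A, E — 2 of 4 types.

2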